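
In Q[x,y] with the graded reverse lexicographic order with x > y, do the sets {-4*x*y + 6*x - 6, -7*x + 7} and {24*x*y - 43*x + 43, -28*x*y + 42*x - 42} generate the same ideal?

Yes, the ideals are equal.

For a fixed monomial order, each ideal has a unique reduced Gröbner basis; comparing bases decides equality.
Buchberger on the first generating set:
f_1 = -4*x*y + 6*x - 6, LT = x*y.
f_2 = -7*x + 7, LT = x.

S(f_1,f_2): lcm = x*y. S = -3/2*x + y + 3/2.
  leading term x: subtract (3/14)·f_2 from -3/2*x + y + 3/2 → y
  leading term y: no divisor's leading term divides it; move y to the remainder.
  remainder y ≠ 0; add g_3 = y to the basis.

The other S-polynomials (S(f_1,g_3), S(f_2,g_3)) all reduce to 0 modulo the current basis, so we have a Gröbner basis.
Inter-reduce: drop elements whose leading term is divisible by another's, tail-reduce, and make monic.
Reduced Gröbner basis: {x - 1, y}.

Buchberger on the second generating set:
h_1 = 24*x*y - 43*x + 43, LT = x*y.
h_2 = -28*x*y + 42*x - 42, LT = x*y.

S(h_1,h_2): lcm = x*y. S = -7/24*x + 7/24.
  leading term x: no divisor's leading term divides it; move -7/24*x to the remainder.
  leading term 1: no divisor's leading term divides it; move 7/24 to the remainder.
  remainder -7/24*x + 7/24 ≠ 0; add k_3 = -7/24*x + 7/24 to the basis.

S(h_1,k_3): lcm = x*y. S = -43/24*x + y + 43/24.
  leading term x: subtract (43/7)·k_3 from -43/24*x + y + 43/24 → y
  leading term y: no divisor's leading term divides it; move y to the remainder.
  remainder y ≠ 0; add k_4 = y to the basis.

The other S-polynomials (S(h_2,k_3), S(h_1,k_4), S(h_2,k_4), S(k_3,k_4)) all reduce to 0 modulo the current basis, so we have a Gröbner basis.
Inter-reduce: drop elements whose leading term is divisible by another's, tail-reduce, and make monic.
Reduced Gröbner basis: {x - 1, y}.

These coincide, so the ideals are equal.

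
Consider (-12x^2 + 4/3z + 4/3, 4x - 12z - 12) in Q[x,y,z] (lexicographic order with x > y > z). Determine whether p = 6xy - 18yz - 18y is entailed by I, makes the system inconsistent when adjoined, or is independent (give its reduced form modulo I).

First compute the reduced Gröbner basis of I by Buchberger's algorithm.
f_1 = -12x^2 + 4/3z + 4/3, LT = x^2.
f_2 = 4x - 12z - 12, LT = x.

S(f_1,f_2): lcm = x^2. S = 3xz + 3x - 1/9z - 1/9.
  leading term xz: subtract (3/4z)·f_2 from 3xz + 3x - 1/9z - 1/9 → 3x + 9z^2 + 80/9z - 1/9
  leading term x: subtract (3/4)·f_2 from 3x + 9z^2 + 80/9z - 1/9 → 9z^2 + 161/9z + 80/9
  leading term z^2: no divisor's leading term divides it; move 9z^2 to the remainder.
  leading term z: no divisor's leading term divides it; move 161/9z to the remainder.
  leading term 1: no divisor's leading term divides it; move 80/9 to the remainder.
  remainder 9z^2 + 161/9z + 80/9 ≠ 0; add h_3 = 9z^2 + 161/9z + 80/9 to the basis.

S(f_1,h_3): leading monomials are coprime, so the S-polynomial reduces to 0 (Buchberger's first criterion).
S(f_2,h_3): leading monomials are coprime, so the S-polynomial reduces to 0 (Buchberger's first criterion).
Every S-polynomial of the final basis reduces to 0, so we have a Gröbner basis.
Inter-reduce: drop elements whose leading term is divisible by another's, tail-reduce, and make monic.
Reduced Gröbner basis: {x - 3z - 3, z^2 + 161/81z + 80/81}.
Label its elements g_1 = x - 3z - 3, g_2 = z^2 + 161/81z + 80/81.

Reduce p = 6xy - 18yz - 18y modulo G:
  leading term xy: subtract (6y)·g_1 from 6xy - 18yz - 18y → 0
  normal form = 0.
Since the normal form is 0, p ∈ I.

6xy - 18yz - 18y lies in I (it reduces to 0).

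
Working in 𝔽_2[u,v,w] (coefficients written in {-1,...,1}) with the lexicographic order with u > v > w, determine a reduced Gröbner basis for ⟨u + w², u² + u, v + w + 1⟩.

The reduced Gröbner basis is the canonical form of the ideal for this ordering.

f_1 = u + w², LT = u.
f_2 = u² + u, LT = u².
f_3 = v + w + 1, LT = v.

S(f_1,f_2): lcm = u². S = uw² + u.
  leading term uw²: subtract (w²)·f_1 from uw² + u → u + w⁴
  leading term u: subtract (1)·f_1 from u + w⁴ → w⁴ + w²
  leading term w⁴: no divisor's leading term divides it; move w⁴ to the remainder.
  leading term w²: no divisor's leading term divides it; move w² to the remainder.
  remainder w⁴ + w² ≠ 0; add g_4 = w⁴ + w² to the basis.

The other S-polynomials (S(f_1,f_3), S(f_2,f_3), S(f_1,g_4), S(f_2,g_4), S(f_3,g_4)) all reduce to 0 modulo the current basis, so we have a Gröbner basis.
Inter-reduce: drop elements whose leading term is divisible by another's, tail-reduce, and make monic.

G = {u + w², v + w + 1, w⁴ + w²}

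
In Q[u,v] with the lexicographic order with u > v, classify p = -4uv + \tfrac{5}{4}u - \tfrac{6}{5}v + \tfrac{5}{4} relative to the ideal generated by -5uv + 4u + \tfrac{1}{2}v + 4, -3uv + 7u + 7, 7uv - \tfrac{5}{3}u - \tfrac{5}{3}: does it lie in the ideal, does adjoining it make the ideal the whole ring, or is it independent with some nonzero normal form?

First compute the reduced Gröbner basis of I by Buchberger's algorithm.
f_1 = -5uv + 4u + \tfrac{1}{2}v + 4, LT = uv.
f_2 = -3uv + 7u + 7, LT = uv.
f_3 = 7uv - \tfrac{5}{3}u - \tfrac{5}{3}, LT = uv.

S(f_1,f_2): lcm = uv. S = \tfrac{23}{15}u - \tfrac{1}{10}v + \tfrac{23}{15}.
  reduce S modulo (f_1, f_2, f_3):
  remainder \tfrac{23}{15}u - \tfrac{1}{10}v + \tfrac{23}{15} ≠ 0; add h_4 = \tfrac{23}{15}u - \tfrac{1}{10}v + \tfrac{23}{15} to the basis.

S(f_1,f_3): lcm = uv. S = -\tfrac{59}{105}u - \tfrac{1}{10}v - \tfrac{59}{105}.
  reduce S modulo (f_1, f_2, f_3, h_4):
  remainder -\tfrac{22}{161}v ≠ 0; add h_5 = -\tfrac{22}{161}v to the basis.

The other S-polynomials (S(f_2,f_3), S(f_1,h_4), S(f_2,h_4), S(f_3,h_4), S(f_1,h_5), S(f_2,h_5), S(f_3,h_5), S(h_4,h_5)) all reduce to 0 modulo the current basis, so we have a Gröbner basis.
Inter-reduce: drop elements whose leading term is divisible by another's, tail-reduce, and make monic.
Reduced Gröbner basis: {u + 1, v}.
Label its elements g_1 = u + 1, g_2 = v.

Reduce p = -4uv + \tfrac{5}{4}u - \tfrac{6}{5}v + \tfrac{5}{4} modulo G:
  leading term uv: subtract (-4v)·g_1 from -4uv + \tfrac{5}{4}u - \tfrac{6}{5}v + \tfrac{5}{4} → \tfrac{5}{4}u + \tfrac{14}{5}v + \tfrac{5}{4}
  leading term u: subtract (\tfrac{5}{4})·g_1 from \tfrac{5}{4}u + \tfrac{14}{5}v + \tfrac{5}{4} → \tfrac{14}{5}v
  leading term v: subtract (\tfrac{14}{5})·g_2 from \tfrac{14}{5}v → 0
  normal form = 0.
Since the normal form is 0, p ∈ I.

Ideal membership is decidable via reduction modulo a Gröbner basis.

-4uv + \tfrac{5}{4}u - \tfrac{6}{5}v + \tfrac{5}{4} lies in I (it reduces to 0).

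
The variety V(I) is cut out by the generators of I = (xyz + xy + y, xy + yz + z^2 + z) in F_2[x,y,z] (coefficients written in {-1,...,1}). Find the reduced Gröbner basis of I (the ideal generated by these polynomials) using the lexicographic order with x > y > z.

G = {xy + yz + z^2 + z, xz^3 + xz + z^2 + z, yz^2 + yz + y + z^3 + z}

f_1 = xyz + xy + y, LT = xyz.
f_2 = xy + yz + z^2 + z, LT = xy.

S(f_1,f_2): lcm = xyz. S = xy + yz^2 + y + z^3 + z^2.
  leading term xy: subtract (1)·f_2 from xy + yz^2 + y + z^3 + z^2 → yz^2 + yz + y + z^3 + z
  leading term yz^2: no divisor's leading term divides it; move yz^2 to the remainder.
  leading term yz: no divisor's leading term divides it; move yz to the remainder.
  leading term y: no divisor's leading term divides it; move y to the remainder.
  leading term z^3: no divisor's leading term divides it; move z^3 to the remainder.
  leading term z: no divisor's leading term divides it; move z to the remainder.
  remainder yz^2 + yz + y + z^3 + z ≠ 0; add g_3 = yz^2 + yz + y + z^3 + z to the basis.

S(f_1,g_3): lcm = xyz^2. S = xy + xz^3 + xz + yz.
  leading term xy: subtract (1)·f_2 from xy + xz^3 + xz + yz → xz^3 + xz + z^2 + z
  leading term xz^3: no divisor's leading term divides it; move xz^3 to the remainder.
  leading term xz: no divisor's leading term divides it; move xz to the remainder.
  leading term z^2: no divisor's leading term divides it; move z^2 to the remainder.
  leading term z: no divisor's leading term divides it; move z to the remainder.
  remainder xz^3 + xz + z^2 + z ≠ 0; add g_4 = xz^3 + xz + z^2 + z to the basis.

The other S-polynomials (S(f_2,g_3), S(f_1,g_4), S(f_2,g_4), S(g_3,g_4)) all reduce to 0 modulo the current basis, so we have a Gröbner basis.
Inter-reduce: drop elements whose leading term is divisible by another's, tail-reduce, and make monic.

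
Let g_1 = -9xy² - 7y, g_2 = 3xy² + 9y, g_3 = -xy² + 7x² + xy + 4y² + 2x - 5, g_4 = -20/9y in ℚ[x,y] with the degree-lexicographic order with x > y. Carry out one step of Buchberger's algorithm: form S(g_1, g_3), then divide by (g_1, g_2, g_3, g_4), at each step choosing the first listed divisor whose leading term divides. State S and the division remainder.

lcm(LM(g_1), LM(g_3)) = xy².
S = (lcm/LT(g_1))·g_1 − (lcm/LT(g_3))·g_3 = 7x² + xy + 4y² + 2x + 7/9y - 5.
Reduce S modulo (g_1, g_2, g_3, g_4) in that order:
  leading term x²: no divisor's leading term divides it; move 7x² to the remainder.
  leading term xy: subtract (-9/20x)·g_4 from xy + 4y² + 2x + 7/9y - 5 → 4y² + 2x + 7/9y - 5
  leading term y²: subtract (-9/5y)·g_4 from 4y² + 2x + 7/9y - 5 → 2x + 7/9y - 5
  leading term x: no divisor's leading term divides it; move 2x to the remainder.
  leading term y: subtract (-7/20)·g_4 from 7/9y - 5 → -5
  leading term 1: no divisor's leading term divides it; move -5 to the remainder.
The remainder 7x² + 2x - 5 is nonzero, so it would be added as the next basis element.
This is the inner loop of Buchberger's algorithm — each nonzero remainder becomes a new basis element.

S(g_1, g_3) = 7x² + xy + 4y² + 2x + 7/9y - 5; remainder on division = 7x² + 2x - 5.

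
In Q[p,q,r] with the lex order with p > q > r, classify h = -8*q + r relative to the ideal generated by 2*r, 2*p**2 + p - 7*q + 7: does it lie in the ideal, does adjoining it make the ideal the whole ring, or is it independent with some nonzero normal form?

-8*q + r is independent of I; its normal form modulo I is -8*q.

First compute the reduced Gröbner basis of I by Buchberger's algorithm.
f_1 = 2*r, LT = r.
f_2 = 2*p**2 + p - 7*q + 7, LT = p**2.

S(f_1,f_2): leading monomials are coprime, so the S-polynomial reduces to 0 (Buchberger's first criterion).
Every S-polynomial of the final basis reduces to 0, so we have a Gröbner basis.
Inter-reduce: drop elements whose leading term is divisible by another's, tail-reduce, and make monic.
Reduced Gröbner basis: {p**2 + 1/2*p - 7/2*q + 7/2, r}.
Label its elements g_1 = p**2 + 1/2*p - 7/2*q + 7/2, g_2 = r.

Reduce h = -8*q + r modulo G:
  leading term q: no divisor's leading term divides it; move -8*q to the remainder.
  leading term r: subtract (1)·g_2 from r → 0
  normal form = -8*q.
The normal form is nonzero, so h ∉ I. Since h minus its normal form lies in I, I + (h) = I + (n) where n = -8*q; decide whether this ideal is the whole ring.
Run Buchberger on G together with n (pairs among the g_i already reduce to 0 since G is a Gröbner basis):
g_1 = p**2 + 1/2*p - 7/2*q + 7/2, LT = p**2.
g_2 = r, LT = r.
n = -8*q, LT = q.

S(g_1,g_2): leading monomials are coprime, so the S-polynomial reduces to 0 (Buchberger's first criterion).
S(g_1,n): leading monomials are coprime, so the S-polynomial reduces to 0 (Buchberger's first criterion).
S(g_2,n): leading monomials are coprime, so the S-polynomial reduces to 0 (Buchberger's first criterion).
Every S-polynomial of the final basis reduces to 0, so we have a Gröbner basis.
Inter-reduce: drop elements whose leading term is divisible by another's, tail-reduce, and make monic.
Reduced Gröbner basis: {p**2 + 1/2*p + 7/2, q, r}.
The reduced Gröbner basis of I + (h) is {p**2 + 1/2*p + 7/2, q, r} ≠ {1}, a proper ideal, so the enlarged system stays consistent: h is independent of I, with normal form -8*q.

The remainder on division by a Gröbner basis is unique — it is the normal form.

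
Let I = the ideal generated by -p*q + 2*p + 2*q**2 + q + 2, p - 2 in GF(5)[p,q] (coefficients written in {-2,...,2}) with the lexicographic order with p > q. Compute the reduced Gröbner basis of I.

f_1 = -p*q + 2*p + 2*q**2 + q + 2, LT = p*q.
f_2 = p - 2, LT = p.

S(f_1,f_2): lcm = p*q. S = -2*p - 2*q**2 + q - 2.
  reduce S modulo (f_1, f_2):
  remainder -2*q**2 + q - 1 ≠ 0; add g_3 = -2*q**2 + q - 1 to the basis.

The other S-polynomials (S(f_1,g_3), S(f_2,g_3)) all reduce to 0 modulo the current basis, so we have a Gröbner basis.
Inter-reduce: drop elements whose leading term is divisible by another's, tail-reduce, and make monic.

G = {p - 2, q**2 + 2*q - 2}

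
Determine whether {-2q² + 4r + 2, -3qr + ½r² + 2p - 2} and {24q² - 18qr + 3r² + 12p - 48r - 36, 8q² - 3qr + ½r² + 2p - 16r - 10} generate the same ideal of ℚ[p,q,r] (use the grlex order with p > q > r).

Yes, the ideals are equal.

For a fixed monomial order, each ideal has a unique reduced Gröbner basis; comparing bases decides equality.
Buchberger on the first generating set:
f_1 = -2q² + 4r + 2, LT = q².
f_2 = -3qr + ½r² + 2p - 2, LT = qr.

S(f_1,f_2): lcm = q²r. S = ⅙qr² + ⅔pq - 2r² - ⅔q - r.
  leading term qr²: subtract (-1/18r)·f_2 from ⅙qr² + ⅔pq - 2r² - ⅔q - r → 1/36r³ + ⅔pq + 1/9pr - 2r² - ⅔q - 10/9r
  leading term r³: no divisor's leading term divides it; move 1/36r³ to the remainder.
  leading term pq: no divisor's leading term divides it; move ⅔pq to the remainder.
  leading term pr: no divisor's leading term divides it; move 1/9pr to the remainder.
  leading term r²: no divisor's leading term divides it; move -2r² to the remainder.
  leading term q: no divisor's leading term divides it; move -⅔q to the remainder.
  leading term r: no divisor's leading term divides it; move -10/9r to the remainder.
  remainder 1/36r³ + ⅔pq + 1/9pr - 2r² - ⅔q - 10/9r ≠ 0; add g_3 = 1/36r³ + ⅔pq + 1/9pr - 2r² - ⅔q - 10/9r to the basis.

The other S-polynomials (S(f_1,g_3), S(f_2,g_3)) all reduce to 0 modulo the current basis, so we have a Gröbner basis.
Inter-reduce: drop elements whose leading term is divisible by another's, tail-reduce, and make monic.
Reduced Gröbner basis: {r³ + 24pq + 4pr - 72r² - 24q - 40r, q² - 2r - 1, qr - ⅙r² - ⅔p + ⅔}.

Buchberger on the second generating set:
h_1 = 24q² - 18qr + 3r² + 12p - 48r - 36, LT = q².
h_2 = 8q² - 3qr + ½r² + 2p - 16r - 10, LT = q².

S(h_1,h_2): lcm = q². S = -⅜qr + 1/16r² + ¼p - ¼.
  leading term qr: no divisor's leading term divides it; move -⅜qr to the remainder.
  leading term r²: no divisor's leading term divides it; move 1/16r² to the remainder.
  leading term p: no divisor's leading term divides it; move ¼p to the remainder.
  leading term 1: no divisor's leading term divides it; move -¼ to the remainder.
  remainder -⅜qr + 1/16r² + ¼p - ¼ ≠ 0; add k_3 = -⅜qr + 1/16r² + ¼p - ¼ to the basis.

S(h_1,k_3): lcm = q²r. S = -7/12qr² + ⅛r³ + ⅔pq + ½pr - 2r² - ⅔q - 3/2r.
  leading term qr²: subtract (14/9r)·k_3 from -7/12qr² + ⅛r³ + ⅔pq + ½pr - 2r² - ⅔q - 3/2r → 1/36r³ + ⅔pq + 1/9pr - 2r² - ⅔q - 10/9r
  leading term r³: no divisor's leading term divides it; move 1/36r³ to the remainder.
  leading term pq: no divisor's leading term divides it; move ⅔pq to the remainder.
  leading term pr: no divisor's leading term divides it; move 1/9pr to the remainder.
  leading term r²: no divisor's leading term divides it; move -2r² to the remainder.
  leading term q: no divisor's leading term divides it; move -⅔q to the remainder.
  leading term r: no divisor's leading term divides it; move -10/9r to the remainder.
  remainder 1/36r³ + ⅔pq + 1/9pr - 2r² - ⅔q - 10/9r ≠ 0; add k_4 = 1/36r³ + ⅔pq + 1/9pr - 2r² - ⅔q - 10/9r to the basis.

The other S-polynomials (S(h_2,k_3), S(h_1,k_4), S(h_2,k_4), S(k_3,k_4)) all reduce to 0 modulo the current basis, so we have a Gröbner basis.
Inter-reduce: drop elements whose leading term is divisible by another's, tail-reduce, and make monic.
Reduced Gröbner basis: {r³ + 24pq + 4pr - 72r² - 24q - 40r, q² - 2r - 1, qr - ⅙r² - ⅔p + ⅔}.

The two bases agree; hence the ideals are identical.
The choice of monomial ordering does not affect the verdict — as long as both bases are computed under the same ordering, their equality decides ideal equality.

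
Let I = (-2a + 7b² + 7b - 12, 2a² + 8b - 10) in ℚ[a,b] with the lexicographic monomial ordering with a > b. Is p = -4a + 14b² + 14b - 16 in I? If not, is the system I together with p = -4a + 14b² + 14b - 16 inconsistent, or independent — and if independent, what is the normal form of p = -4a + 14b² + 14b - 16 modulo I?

Adjoining -4a + 14b² + 14b - 16 makes the ideal the whole ring: the system is inconsistent.

First compute the reduced Gröbner basis of I by Buchberger's algorithm.
f_1 = -2a + 7b² + 7b - 12, LT = a.
f_2 = 2a² + 8b - 10, LT = a².

S(f_1,f_2): lcm = a². S = -7/2ab² - 7/2ab + 6a - 4b + 5.
  reduce S modulo (f_1, f_2):
  remainder -49/4b⁴ - 49/2b³ + 119/4b² + 38b - 31 ≠ 0; add h_3 = -49/4b⁴ - 49/2b³ + 119/4b² + 38b - 31 to the basis.

The other S-polynomials (S(f_1,h_3), S(f_2,h_3)) all reduce to 0 modulo the current basis, so we have a Gröbner basis.
Inter-reduce: drop elements whose leading term is divisible by another's, tail-reduce, and make monic.
Reduced Gröbner basis: {a - 7/2b² - 7/2b + 6, b⁴ + 2b³ - 17/7b² - 152/49b + 124/49}.
Label its elements g_1 = a - 7/2b² - 7/2b + 6, g_2 = b⁴ + 2b³ - 17/7b² - 152/49b + 124/49.

Reduce p = -4a + 14b² + 14b - 16 modulo G:
  leading term a: subtract (-4)·g_1 from -4a + 14b² + 14b - 16 → 8
  leading term 1: no divisor's leading term divides it; move 8 to the remainder.
  normal form = 8.
The normal form is nonzero, so p ∉ I. Since p minus its normal form lies in I, I + (p) = I + (r) where r = 8; decide whether this ideal is the whole ring.
Here r = 8 is a nonzero constant, hence a unit: 1 ∈ I + (p), the Gröbner basis of I + (p) is {1}, and the enlarged system has no common solution — adjoining p is inconsistent.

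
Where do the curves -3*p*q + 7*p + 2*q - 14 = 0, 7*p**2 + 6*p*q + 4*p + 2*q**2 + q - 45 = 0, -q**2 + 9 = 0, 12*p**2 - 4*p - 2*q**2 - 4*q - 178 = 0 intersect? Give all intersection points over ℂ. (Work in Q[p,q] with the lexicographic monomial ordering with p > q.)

{(-4, 3)}

Compute a lex Gröbner basis by Buchberger's algorithm.
f_1 = -3*p*q + 7*p + 2*q - 14, LT = p*q.
f_2 = 7*p**2 + 6*p*q + 4*p + 2*q**2 + q - 45, LT = p**2.
f_3 = -q**2 + 9, LT = q**2.
f_4 = 12*p**2 - 4*p - 2*q**2 - 4*q - 178, LT = p**2.

S(f_1,f_2): lcm = p**2*q. S = -7/3*p**2 - 6/7*p*q**2 - 26/21*p*q + 14/3*p - 2/7*q**3 - 1/7*q**2 + 45/7*q.
  reduce S modulo (f_1, f_2, f_3, f_4):
  remainder 28/9*p + 464/63*q - 608/63 ≠ 0; add h_5 = 28/9*p + 464/63*q - 608/63 to the basis.

S(f_1,f_3): lcm = p*q**2. S = -7/3*p*q + 9*p - 2/3*q**2 + 14/3*q.
  reduce S modulo (f_1, f_2, f_3, f_4, h_5):
  remainder -260/49*q + 780/49 ≠ 0; add h_6 = -260/49*q + 780/49 to the basis.

The other S-polynomials (S(f_1,f_4), S(f_2,f_3), S(f_2,f_4), S(f_3,f_4), S(f_1,h_5), S(f_2,h_5), S(f_3,h_5), S(f_4,h_5), S(f_1,h_6), S(f_2,h_6), S(f_3,h_6), S(f_4,h_6), S(h_5,h_6)) all reduce to 0 modulo the current basis, so we have a Gröbner basis.
Inter-reduce: drop elements whose leading term is divisible by another's, tail-reduce, and make monic.
Reduced Gröbner basis: {p + 4, q - 3}.

A lex Gröbner basis eliminates variables successively. Here q - 3 depends only on q, with roots {3}; lifting each root through the earlier basis elements recovers the full solutions.
  q = 3: the earlier basis element becomes p + 4 = 0, giving p = -4 — point (-4, 3).
Zero-dimensionality of the ideal guarantees finitely many solutions over ℂ.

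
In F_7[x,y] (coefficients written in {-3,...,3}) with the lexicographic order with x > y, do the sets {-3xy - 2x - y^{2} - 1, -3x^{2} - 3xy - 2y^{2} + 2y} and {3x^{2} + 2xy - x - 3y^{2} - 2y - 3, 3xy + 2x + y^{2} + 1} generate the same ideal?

Since reduced Gröbner bases are canonical representatives of ideals under a given ordering, it suffices to compute and compare them.
Buchberger on the first generating set:
f_1 = -3xy - 2x - y^{2} - 1, LT = xy.
f_2 = -3x^{2} - 3xy - 2y^{2} + 2y, LT = x^{2}.

S(f_1,f_2): lcm = x^{2}y. S = 3x^{2} - 3xy^{2} - 2x - 3y^{3} + 3y^{2}.
  leading term x^{2}: subtract (-1)·f_2 from 3x^{2} - 3xy^{2} - 2x - 3y^{3} + 3y^{2} → -3xy^{2} - 3xy - 2x - 3y^{3} + y^{2} + 2y
  leading term xy^{2}: subtract (y)·f_1 from -3xy^{2} - 3xy - 2x - 3y^{3} + y^{2} + 2y → -xy - 2x - 2y^{3} + y^{2} + 3y
  leading term xy: subtract (-2)·f_1 from -xy - 2x - 2y^{3} + y^{2} + 3y → x - 2y^{3} - y^{2} + 3y - 2
  leading term x: no divisor's leading term divides it; move x to the remainder.
  leading term y^{3}: no divisor's leading term divides it; move -2y^{3} to the remainder.
  leading term y^{2}: no divisor's leading term divides it; move -y^{2} to the remainder.
  leading term y: no divisor's leading term divides it; move 3y to the remainder.
  leading term 1: no divisor's leading term divides it; move -2 to the remainder.
  remainder x - 2y^{3} - y^{2} + 3y - 2 ≠ 0; add g_3 = x - 2y^{3} - y^{2} + 3y - 2 to the basis.

S(f_1,g_3): lcm = xy. S = 3x + 2y^{4} + y^{3} + 2y^{2} + 2y - 2.
  leading term x: subtract (3)·g_3 from 3x + 2y^{4} + y^{3} + 2y^{2} + 2y - 2 → 2y^{4} - 2y^{2} - 3
  leading term y^{4}: no divisor's leading term divides it; move 2y^{4} to the remainder.
  leading term y^{2}: no divisor's leading term divides it; move -2y^{2} to the remainder.
  leading term 1: no divisor's leading term divides it; move -3 to the remainder.
  remainder 2y^{4} - 2y^{2} - 3 ≠ 0; add g_4 = 2y^{4} - 2y^{2} - 3 to the basis.

The other S-polynomials (S(f_2,g_3), S(f_1,g_4), S(f_2,g_4), S(g_3,g_4)) all reduce to 0 modulo the current basis, so we have a Gröbner basis.
Inter-reduce: drop elements whose leading term is divisible by another's, tail-reduce, and make monic.
Reduced Gröbner basis: {x - 2y^{3} - y^{2} + 3y - 2, y^{4} - y^{2} + 2}.

Buchberger on the second generating set:
h_1 = 3x^{2} + 2xy - x - 3y^{2} - 2y - 3, LT = x^{2}.
h_2 = 3xy + 2x + y^{2} + 1, LT = xy.

S(h_1,h_2): lcm = x^{2}y. S = -3x^{2} - 2xy^{2} + 2xy + 2x - y^{3} - 3y^{2} - y.
  leading term x^{2}: subtract (-1)·h_1 from -3x^{2} - 2xy^{2} + 2xy + 2x - y^{3} - 3y^{2} - y → -2xy^{2} - 3xy + x - y^{3} + y^{2} - 3y - 3
  leading term xy^{2}: subtract (-3y)·h_2 from -2xy^{2} - 3xy + x - y^{3} + y^{2} - 3y - 3 → 3xy + x + 2y^{3} + y^{2} - 3
  leading term xy: subtract (1)·h_2 from 3xy + x + 2y^{3} + y^{2} - 3 → -x + 2y^{3} + 3
  leading term x: no divisor's leading term divides it; move -x to the remainder.
  leading term y^{3}: no divisor's leading term divides it; move 2y^{3} to the remainder.
  leading term 1: no divisor's leading term divides it; move 3 to the remainder.
  remainder -x + 2y^{3} + 3 ≠ 0; add k_3 = -x + 2y^{3} + 3 to the basis.

S(h_1,k_3): lcm = x^{2}. S = 2xy^{3} + 3xy - 2x - y^{2} - 3y - 1.
  leading term xy^{3}: subtract (3y^{2})·h_2 from 2xy^{3} + 3xy - 2x - y^{2} - 3y - 1 → xy^{2} + 3xy - 2x - 3y^{4} + 3y^{2} - 3y - 1
  leading term xy^{2}: subtract (-2y)·h_2 from xy^{2} + 3xy - 2x - 3y^{4} + 3y^{2} - 3y - 1 → -2x - 3y^{4} + 2y^{3} + 3y^{2} - y - 1
  leading term x: subtract (2)·k_3 from -2x - 3y^{4} + 2y^{3} + 3y^{2} - y - 1 → -3y^{4} - 2y^{3} + 3y^{2} - y
  leading term y^{4}: no divisor's leading term divides it; move -3y^{4} to the remainder.
  leading term y^{3}: no divisor's leading term divides it; move -2y^{3} to the remainder.
  leading term y^{2}: no divisor's leading term divides it; move 3y^{2} to the remainder.
  leading term y: no divisor's leading term divides it; move -y to the remainder.
  remainder -3y^{4} - 2y^{3} + 3y^{2} - y ≠ 0; add k_4 = -3y^{4} - 2y^{3} + 3y^{2} - y to the basis.

The other S-polynomials (S(h_2,k_3), S(h_1,k_4), S(h_2,k_4), S(k_3,k_4)) all reduce to 0 modulo the current basis, so we have a Gröbner basis.
Inter-reduce: drop elements whose leading term is divisible by another's, tail-reduce, and make monic.
Reduced Gröbner basis: {x - 2y^{3} - 3, y^{4} + 3y^{3} - y^{2} - 2y}.

Since the reduced bases disagree, the two ideals are not the same.
The choice of monomial ordering does not affect the verdict — as long as both bases are computed under the same ordering, their equality decides ideal equality.

No, the ideals differ.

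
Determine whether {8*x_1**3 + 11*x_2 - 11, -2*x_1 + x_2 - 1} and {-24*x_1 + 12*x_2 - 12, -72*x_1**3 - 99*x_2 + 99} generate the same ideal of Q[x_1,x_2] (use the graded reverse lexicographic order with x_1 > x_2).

Yes, the ideals are equal.

Two ideals are equal iff their reduced Gröbner bases coincide (the reduced basis is unique for a fixed ordering).
Buchberger on the first generating set:
f_1 = 8*x_1**3 + 11*x_2 - 11, LT = x_1**3.
f_2 = -2*x_1 + x_2 - 1, LT = x_1.

S(f_1,f_2): lcm = x_1**3. S = 1/2*x_1**2*x_2 - 1/2*x_1**2 + 11/8*x_2 - 11/8.
  reduce S modulo (f_1, f_2):
  remainder 1/8*x_2**3 - 3/8*x_2**2 + 7/4*x_2 - 3/2 ≠ 0; add g_3 = 1/8*x_2**3 - 3/8*x_2**2 + 7/4*x_2 - 3/2 to the basis.

The other S-polynomials (S(f_1,g_3), S(f_2,g_3)) all reduce to 0 modulo the current basis, so we have a Gröbner basis.
Inter-reduce: drop elements whose leading term is divisible by another's, tail-reduce, and make monic.
Reduced Gröbner basis: {x_2**3 - 3*x_2**2 + 14*x_2 - 12, x_1 - 1/2*x_2 + 1/2}.

Buchberger on the second generating set:
h_1 = -24*x_1 + 12*x_2 - 12, LT = x_1.
h_2 = -72*x_1**3 - 99*x_2 + 99, LT = x_1**3.

S(h_1,h_2): lcm = x_1**3. S = -1/2*x_1**2*x_2 + 1/2*x_1**2 - 11/8*x_2 + 11/8.
  reduce S modulo (h_1, h_2):
  remainder -1/8*x_2**3 + 3/8*x_2**2 - 7/4*x_2 + 3/2 ≠ 0; add k_3 = -1/8*x_2**3 + 3/8*x_2**2 - 7/4*x_2 + 3/2 to the basis.

The other S-polynomials (S(h_1,k_3), S(h_2,k_3)) all reduce to 0 modulo the current basis, so we have a Gröbner basis.
Inter-reduce: drop elements whose leading term is divisible by another's, tail-reduce, and make monic.
Reduced Gröbner basis: {x_2**3 - 3*x_2**2 + 14*x_2 - 12, x_1 - 1/2*x_2 + 1/2}.

Same reduced basis, so the two generating sets span the same ideal.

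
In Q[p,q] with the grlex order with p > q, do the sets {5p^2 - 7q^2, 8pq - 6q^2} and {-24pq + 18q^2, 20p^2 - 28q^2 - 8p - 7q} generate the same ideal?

Equality of ideals is decidable: compute both reduced Gröbner bases (unique for the ordering) and check whether they agree.
Buchberger on the first generating set:
f_1 = 5p^2 - 7q^2, LT = p^2.
f_2 = 8pq - 6q^2, LT = pq.

S(f_1,f_2): lcm = p^2q. S = 3/4pq^2 - 7/5q^3.
  leading term pq^2: subtract (3/32q)·f_2 from 3/4pq^2 - 7/5q^3 → -67/80q^3
  leading term q^3: no divisor's leading term divides it; move -67/80q^3 to the remainder.
  remainder -67/80q^3 ≠ 0; add g_3 = -67/80q^3 to the basis.

The other S-polynomials (S(f_1,g_3), S(f_2,g_3)) all reduce to 0 modulo the current basis, so we have a Gröbner basis.
Inter-reduce: drop elements whose leading term is divisible by another's, tail-reduce, and make monic.
Reduced Gröbner basis: {q^3, p^2 - 7/5q^2, pq - 3/4q^2}.

Buchberger on the second generating set:
h_1 = -24pq + 18q^2, LT = pq.
h_2 = 20p^2 - 28q^2 - 8p - 7q, LT = p^2.

S(h_1,h_2): lcm = p^2q. S = -3/4pq^2 + 7/5q^3 + 2/5pq + 7/20q^2.
  leading term pq^2: subtract (1/32q)·h_1 from -3/4pq^2 + 7/5q^3 + 2/5pq + 7/20q^2 → 67/80q^3 + 2/5pq + 7/20q^2
  leading term q^3: no divisor's leading term divides it; move 67/80q^3 to the remainder.
  leading term pq: subtract (-1/60)·h_1 from 2/5pq + 7/20q^2 → 13/20q^2
  leading term q^2: no divisor's leading term divides it; move 13/20q^2 to the remainder.
  remainder 67/80q^3 + 13/20q^2 ≠ 0; add k_3 = 67/80q^3 + 13/20q^2 to the basis.

The other S-polynomials (S(h_1,k_3), S(h_2,k_3)) all reduce to 0 modulo the current basis, so we have a Gröbner basis.
Inter-reduce: drop elements whose leading term is divisible by another's, tail-reduce, and make monic.
Reduced Gröbner basis: {q^3 + 52/67q^2, p^2 - 7/5q^2 - 2/5p - 7/20q, pq - 3/4q^2}.

Since the reduced bases disagree, the two ideals are not the same.

No, the ideals differ.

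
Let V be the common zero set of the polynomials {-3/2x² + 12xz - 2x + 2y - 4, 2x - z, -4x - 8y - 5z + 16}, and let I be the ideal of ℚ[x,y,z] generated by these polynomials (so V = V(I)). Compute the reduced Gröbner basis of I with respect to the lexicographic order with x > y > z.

f_1 = -3/2x² + 12xz - 2x + 2y - 4, LT = x².
f_2 = 2x - z, LT = x.
f_3 = -4x - 8y - 5z + 16, LT = x.

S(f_1,f_2): lcm = x². S = -15/2xz + 4/3x - 4/3y + 8/3.
  reduce S modulo (f_1, f_2, f_3):
  remainder -4/3y - 15/4z² + ⅔z + 8/3 ≠ 0; add g_4 = -4/3y - 15/4z² + ⅔z + 8/3 to the basis.

S(f_1,f_3): lcm = x². S = -2xy - 37/4xz + 16/3x - 4/3y + 8/3.
  reduce S modulo (f_1, f_2, f_3, g_4):
  remainder 45/16z³ - 11/8z² ≠ 0; add g_5 = 45/16z³ - 11/8z² to the basis.

S(f_2,f_3): lcm = x. S = -2y - 7/4z + 4.
  reduce S modulo (f_1, f_2, f_3, g_4, g_5):
  remainder 45/8z² - 11/4z ≠ 0; add g_6 = 45/8z² - 11/4z to the basis.

The other S-polynomials (S(f_1,g_4), S(f_2,g_4), S(f_3,g_4), S(f_1,g_5), S(f_2,g_5), S(f_3,g_5), S(g_4,g_5), S(f_1,g_6), S(f_2,g_6), S(f_3,g_6), S(g_4,g_6), S(g_5,g_6)) all reduce to 0 modulo the current basis, so we have a Gröbner basis.
Inter-reduce: drop elements whose leading term is divisible by another's, tail-reduce, and make monic.

G = {x - ½z, y + ⅞z - 2, z² - 22/45z}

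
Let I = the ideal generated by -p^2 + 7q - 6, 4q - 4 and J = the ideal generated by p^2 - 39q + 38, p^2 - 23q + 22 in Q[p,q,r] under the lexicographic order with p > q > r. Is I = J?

Yes, the ideals are equal.

Since reduced Gröbner bases are canonical representatives of ideals under a given ordering, it suffices to compute and compare them.
Buchberger on the first generating set:
f_1 = -p^2 + 7q - 6, LT = p^2.
f_2 = 4q - 4, LT = q.

S(f_1,f_2): leading monomials are coprime, so the S-polynomial reduces to 0 (Buchberger's first criterion).
Every S-polynomial of the final basis reduces to 0, so we have a Gröbner basis.
Inter-reduce: drop elements whose leading term is divisible by another's, tail-reduce, and make monic.
Reduced Gröbner basis: {p^2 - 1, q - 1}.

Buchberger on the second generating set:
h_1 = p^2 - 39q + 38, LT = p^2.
h_2 = p^2 - 23q + 22, LT = p^2.

S(h_1,h_2): lcm = p^2. S = -16q + 16.
  leading term q: no divisor's leading term divides it; move -16q to the remainder.
  leading term 1: no divisor's leading term divides it; move 16 to the remainder.
  remainder -16q + 16 ≠ 0; add k_3 = -16q + 16 to the basis.

S(h_1,k_3): leading monomials are coprime, so the S-polynomial reduces to 0 (Buchberger's first criterion).
S(h_2,k_3): leading monomials are coprime, so the S-polynomial reduces to 0 (Buchberger's first criterion).
Every S-polynomial of the final basis reduces to 0, so we have a Gröbner basis.
Inter-reduce: drop elements whose leading term is divisible by another's, tail-reduce, and make monic.
Reduced Gröbner basis: {p^2 - 1, q - 1}.

Same reduced basis, so the two generating sets span the same ideal.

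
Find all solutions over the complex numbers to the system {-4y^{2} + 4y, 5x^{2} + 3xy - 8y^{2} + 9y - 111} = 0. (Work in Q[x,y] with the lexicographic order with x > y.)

{(-sqrt(555)/5, 0), (sqrt(555)/5, 0), (-5, 1), (22/5, 1)}

Compute a lex Gröbner basis by Buchberger's algorithm.
f_1 = -4y^{2} + 4y, LT = y^{2}.
f_2 = 5x^{2} + 3xy - 8y^{2} + 9y - 111, LT = x^{2}.

The S-polynomials (S(f_1,f_2)) all reduce to 0 modulo the current basis, so we have a Gröbner basis.
Inter-reduce: drop elements whose leading term is divisible by another's, tail-reduce, and make monic.
Reduced Gröbner basis: {x^{2} + \tfrac{3}{5}xy + \tfrac{1}{5}y - \tfrac{111}{5}, y^{2} - y}.

Elimination: the polynomial y^{2} - y lies in the elimination ideal for y, so y ∈ {0, 1}. For each such y, the remaining basis elements (now univariate) give the rest of the solution.
  y = 0: the earlier basis element becomes x^{2} - \tfrac{111}{5} = 0, giving x = -sqrt(555)/5, sqrt(555)/5 — points (-sqrt(555)/5, 0), (sqrt(555)/5, 0).
  y = 1: the earlier basis element becomes x^{2} + \tfrac{3}{5}x - 22 = 0, giving x = -5, 22/5 — points (-5, 1), (22/5, 1).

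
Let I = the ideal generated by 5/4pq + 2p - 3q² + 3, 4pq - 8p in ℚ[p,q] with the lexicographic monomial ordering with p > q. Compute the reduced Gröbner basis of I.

f_1 = 5/4pq + 2p - 3q² + 3, LT = pq.
f_2 = 4pq - 8p, LT = pq.

S(f_1,f_2): lcm = pq. S = 18/5p - 12/5q² + 12/5.
  leading term p: no divisor's leading term divides it; move 18/5p to the remainder.
  leading term q²: no divisor's leading term divides it; move -12/5q² to the remainder.
  leading term 1: no divisor's leading term divides it; move 12/5 to the remainder.
  remainder 18/5p - 12/5q² + 12/5 ≠ 0; add g_3 = 18/5p - 12/5q² + 12/5 to the basis.

S(f_1,g_3): lcm = pq. S = 8/5p + ⅔q³ - 12/5q² - ⅔q + 12/5.
  leading term p: subtract (4/9)·g_3 from 8/5p + ⅔q³ - 12/5q² - ⅔q + 12/5 → ⅔q³ - 4/3q² - ⅔q + 4/3
  leading term q³: no divisor's leading term divides it; move ⅔q³ to the remainder.
  leading term q²: no divisor's leading term divides it; move -4/3q² to the remainder.
  leading term q: no divisor's leading term divides it; move -⅔q to the remainder.
  leading term 1: no divisor's leading term divides it; move 4/3 to the remainder.
  remainder ⅔q³ - 4/3q² - ⅔q + 4/3 ≠ 0; add g_4 = ⅔q³ - 4/3q² - ⅔q + 4/3 to the basis.

The other S-polynomials (S(f_2,g_3), S(f_1,g_4), S(f_2,g_4), S(g_3,g_4)) all reduce to 0 modulo the current basis, so we have a Gröbner basis.
Inter-reduce: drop elements whose leading term is divisible by another's, tail-reduce, and make monic.

G = {p - ⅔q² + ⅔, q³ - 2q² - q + 2}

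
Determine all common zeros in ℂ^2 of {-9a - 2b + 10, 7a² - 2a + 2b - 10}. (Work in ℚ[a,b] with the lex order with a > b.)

{(11/7, -29/14), (0, 5)}

Compute a lex Gröbner basis by Buchberger's algorithm.
f_1 = -9a - 2b + 10, LT = a.
f_2 = 7a² - 2a + 2b - 10, LT = a².

S(f_1,f_2): lcm = a². S = 2/9ab - 52/63a - 2/7b + 10/7.
  reduce S modulo (f_1, f_2):
  remainder -4/81b² + 82/567b + 290/567 ≠ 0; add h_3 = -4/81b² + 82/567b + 290/567 to the basis.

The other S-polynomials (S(f_1,h_3), S(f_2,h_3)) all reduce to 0 modulo the current basis, so we have a Gröbner basis.
Inter-reduce: drop elements whose leading term is divisible by another's, tail-reduce, and make monic.
Reduced Gröbner basis: {a + 2/9b - 10/9, b² - 41/14b - 145/14}.

Since the basis is lex-ordered, b² - 41/14b - 145/14 is univariate in b. Its roots are {-29/14, 5}. Back-substituting each root into the other basis elements fixes the other coordinates.
  b = -29/14: the earlier basis element becomes a - 11/7 = 0, giving a = 11/7 — point (11/7, -29/14).
  b = 5: the earlier basis element becomes a = 0, giving a = 0 — point (0, 5).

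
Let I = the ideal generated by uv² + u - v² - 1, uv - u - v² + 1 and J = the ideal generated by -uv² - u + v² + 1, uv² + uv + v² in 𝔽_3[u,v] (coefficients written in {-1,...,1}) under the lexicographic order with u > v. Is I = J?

Two ideals are equal iff their reduced Gröbner bases coincide (the reduced basis is unique for a fixed ordering).
Buchberger on the first generating set:
f_1 = uv² + u - v² - 1, LT = uv².
f_2 = uv - u - v² + 1, LT = uv.

S(f_1,f_2): lcm = uv². S = uv + u + v³ - v² - v - 1.
  leading term uv: subtract (1)·f_2 from uv + u + v³ - v² - v - 1 → -u + v³ - v + 1
  leading term u: no divisor's leading term divides it; move -u to the remainder.
  leading term v³: no divisor's leading term divides it; move v³ to the remainder.
  leading term v: no divisor's leading term divides it; move -v to the remainder.
  leading term 1: no divisor's leading term divides it; move 1 to the remainder.
  remainder -u + v³ - v + 1 ≠ 0; add g_3 = -u + v³ - v + 1 to the basis.

S(f_1,g_3): lcm = uv². S = u + v⁵ - v³ - 1.
  leading term u: subtract (-1)·g_3 from u + v⁵ - v³ - 1 → v⁵ - v
  leading term v⁵: no divisor's leading term divides it; move v⁵ to the remainder.
  leading term v: no divisor's leading term divides it; move -v to the remainder.
  remainder v⁵ - v ≠ 0; add g_4 = v⁵ - v to the basis.

S(f_2,g_3): lcm = uv. S = -u + v⁴ + v² + v + 1.
  leading term u: subtract (1)·g_3 from -u + v⁴ + v² + v + 1 → v⁴ - v³ + v² - v
  leading term v⁴: no divisor's leading term divides it; move v⁴ to the remainder.
  leading term v³: no divisor's leading term divides it; move -v³ to the remainder.
  leading term v²: no divisor's leading term divides it; move v² to the remainder.
  leading term v: no divisor's leading term divides it; move -v to the remainder.
  remainder v⁴ - v³ + v² - v ≠ 0; add g_5 = v⁴ - v³ + v² - v to the basis.

The other S-polynomials (S(f_1,g_4), S(f_2,g_4), S(g_3,g_4), S(f_1,g_5), S(f_2,g_5), S(g_3,g_5), S(g_4,g_5)) all reduce to 0 modulo the current basis, so we have a Gröbner basis.
Inter-reduce: drop elements whose leading term is divisible by another's, tail-reduce, and make monic.
Reduced Gröbner basis: {u - v³ + v - 1, v⁴ - v³ + v² - v}.

Buchberger on the second generating set:
h_1 = -uv² - u + v² + 1, LT = uv².
h_2 = uv² + uv + v², LT = uv².

S(h_1,h_2): lcm = uv². S = -uv + u + v² - 1.
  leading term uv: no divisor's leading term divides it; move -uv to the remainder.
  leading term u: no divisor's leading term divides it; move u to the remainder.
  leading term v²: no divisor's leading term divides it; move v² to the remainder.
  leading term 1: no divisor's leading term divides it; move -1 to the remainder.
  remainder -uv + u + v² - 1 ≠ 0; add k_3 = -uv + u + v² - 1 to the basis.

S(h_1,k_3): lcm = uv². S = uv + u + v³ - v² - v - 1.
  leading term uv: subtract (-1)·k_3 from uv + u + v³ - v² - v - 1 → -u + v³ - v + 1
  leading term u: no divisor's leading term divides it; move -u to the remainder.
  leading term v³: no divisor's leading term divides it; move v³ to the remainder.
  leading term v: no divisor's leading term divides it; move -v to the remainder.
  leading term 1: no divisor's leading term divides it; move 1 to the remainder.
  remainder -u + v³ - v + 1 ≠ 0; add k_4 = -u + v³ - v + 1 to the basis.

S(h_1,k_4): lcm = uv². S = u + v⁵ - v³ - 1.
  leading term u: subtract (-1)·k_4 from u + v⁵ - v³ - 1 → v⁵ - v
  leading term v⁵: no divisor's leading term divides it; move v⁵ to the remainder.
  leading term v: no divisor's leading term divides it; move -v to the remainder.
  remainder v⁵ - v ≠ 0; add k_5 = v⁵ - v to the basis.

S(k_3,k_4): lcm = uv. S = -u + v⁴ + v² + v + 1.
  leading term u: subtract (1)·k_4 from -u + v⁴ + v² + v + 1 → v⁴ - v³ + v² - v
  leading term v⁴: no divisor's leading term divides it; move v⁴ to the remainder.
  leading term v³: no divisor's leading term divides it; move -v³ to the remainder.
  leading term v²: no divisor's leading term divides it; move v² to the remainder.
  leading term v: no divisor's leading term divides it; move -v to the remainder.
  remainder v⁴ - v³ + v² - v ≠ 0; add k_6 = v⁴ - v³ + v² - v to the basis.

The other S-polynomials (S(h_2,k_3), S(h_2,k_4), S(h_1,k_5), S(h_2,k_5), S(k_3,k_5), S(k_4,k_5), S(h_1,k_6), S(h_2,k_6), S(k_3,k_6), S(k_4,k_6), S(k_5,k_6)) all reduce to 0 modulo the current basis, so we have a Gröbner basis.
Inter-reduce: drop elements whose leading term is divisible by another's, tail-reduce, and make monic.
Reduced Gröbner basis: {u - v³ + v - 1, v⁴ - v³ + v² - v}.

The two bases agree; hence the ideals are identical.

Yes, the ideals are equal.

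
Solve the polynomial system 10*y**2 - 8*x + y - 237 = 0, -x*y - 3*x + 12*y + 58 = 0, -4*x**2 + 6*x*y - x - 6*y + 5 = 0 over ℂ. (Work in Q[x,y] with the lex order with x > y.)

{(1, -5)}

Compute a lex Gröbner basis by Buchberger's algorithm.
f_1 = -8*x + 10*y**2 + y - 237, LT = x.
f_2 = -x*y - 3*x + 12*y + 58, LT = x*y.
f_3 = -4*x**2 + 6*x*y - x - 6*y + 5, LT = x**2.

S(f_1,f_2): lcm = x*y. S = -3*x - 5/4*y**3 - 1/8*y**2 + 333/8*y + 58.
  leading term x: subtract (3/8)·f_1 from -3*x - 5/4*y**3 - 1/8*y**2 + 333/8*y + 58 → -5/4*y**3 - 31/8*y**2 + 165/4*y + 1175/8
  leading term y**3: no divisor's leading term divides it; move -5/4*y**3 to the remainder.
  leading term y**2: no divisor's leading term divides it; move -31/8*y**2 to the remainder.
  leading term y: no divisor's leading term divides it; move 165/4*y to the remainder.
  leading term 1: no divisor's leading term divides it; move 1175/8 to the remainder.
  remainder -5/4*y**3 - 31/8*y**2 + 165/4*y + 1175/8 ≠ 0; add h_4 = -5/4*y**3 - 31/8*y**2 + 165/4*y + 1175/8 to the basis.

S(f_1,f_3): lcm = x**2. S = -5/4*x*y**2 + 11/8*x*y + 235/8*x - 3/2*y + 5/4.
  leading term x*y**2: subtract (5/32*y**2)·f_1 from -5/4*x*y**2 + 11/8*x*y + 235/8*x - 3/2*y + 5/4 → 11/8*x*y + 235/8*x - 25/16*y**4 - 5/32*y**3 + 1185/32*y**2 - 3/2*y + 5/4
  leading term x*y: subtract (-11/64*y)·f_1 from 11/8*x*y + 235/8*x - 25/16*y**4 - 5/32*y**3 + 1185/32*y**2 - 3/2*y + 5/4 → 235/8*x - 25/16*y**4 + 25/16*y**3 + 2381/64*y**2 - 2703/64*y + 5/4
  leading term x: subtract (-235/64)·f_1 from 235/8*x - 25/16*y**4 + 25/16*y**3 + 2381/64*y**2 - 2703/64*y + 5/4 → -25/16*y**4 + 25/16*y**3 + 4731/64*y**2 - 617/16*y - 55615/64
  leading term y**4: subtract (5/4*y)·h_4 from -25/16*y**4 + 25/16*y**3 + 4731/64*y**2 - 617/16*y - 55615/64 → 205/32*y**3 + 1431/64*y**2 - 7109/32*y - 55615/64
  leading term y**3: subtract (-41/8)·h_4 from 205/32*y**3 + 1431/64*y**2 - 7109/32*y - 55615/64 → 5/2*y**2 - 43/4*y - 465/4
  leading term y**2: no divisor's leading term divides it; move 5/2*y**2 to the remainder.
  leading term y: no divisor's leading term divides it; move -43/4*y to the remainder.
  leading term 1: no divisor's leading term divides it; move -465/4 to the remainder.
  remainder 5/2*y**2 - 43/4*y - 465/4 ≠ 0; add h_5 = 5/2*y**2 - 43/4*y - 465/4 to the basis.

S(f_2,f_3): lcm = x**2*y. S = 3*x**2 + 3/2*x*y**2 - 49/4*x*y - 58*x - 3/2*y**2 + 5/4*y.
  leading term x**2: subtract (-3/8*x)·f_1 from 3*x**2 + 3/2*x*y**2 - 49/4*x*y - 58*x - 3/2*y**2 + 5/4*y → 21/4*x*y**2 - 95/8*x*y - 1175/8*x - 3/2*y**2 + 5/4*y
  leading term x*y**2: subtract (-21/32*y**2)·f_1 from 21/4*x*y**2 - 95/8*x*y - 1175/8*x - 3/2*y**2 + 5/4*y → -95/8*x*y - 1175/8*x + 105/16*y**4 + 21/32*y**3 - 5025/32*y**2 + 5/4*y
  leading term x*y: subtract (95/64*y)·f_1 from -95/8*x*y - 1175/8*x + 105/16*y**4 + 21/32*y**3 - 5025/32*y**2 + 5/4*y → -1175/8*x + 105/16*y**4 - 227/16*y**3 - 10145/64*y**2 + 22595/64*y
  leading term x: subtract (1175/64)·f_1 from -1175/8*x + 105/16*y**4 - 227/16*y**3 - 10145/64*y**2 + 22595/64*y → 105/16*y**4 - 227/16*y**3 - 21895/64*y**2 + 5355/16*y + 278475/64
  leading term y**4: subtract (-21/4*y)·h_4 from 105/16*y**4 - 227/16*y**3 - 21895/64*y**2 + 5355/16*y + 278475/64 → -1105/32*y**3 - 8035/64*y**2 + 35385/32*y + 278475/64
  leading term y**3: subtract (221/8)·h_4 from -1105/32*y**3 - 8035/64*y**2 + 35385/32*y + 278475/64 → -37/2*y**2 - 135/4*y + 1175/4
  leading term y**2: subtract (-37/5)·h_5 from -37/2*y**2 - 135/4*y + 1175/4 → -1133/10*y - 1133/2
  leading term y: no divisor's leading term divides it; move -1133/10*y to the remainder.
  leading term 1: no divisor's leading term divides it; move -1133/2 to the remainder.
  remainder -1133/10*y - 1133/2 ≠ 0; add h_6 = -1133/10*y - 1133/2 to the basis.

S(f_1,h_4): leading monomials are coprime, so the S-polynomial reduces to 0 (Buchberger's first criterion).
S(f_2,h_4): lcm = x*y**3. S = -1/10*x*y**2 + 33*x*y + 235/2*x - 12*y**3 - 58*y**2.
  leading term x*y**2: subtract (1/80*y**2)·f_1 from -1/10*x*y**2 + 33*x*y + 235/2*x - 12*y**3 - 58*y**2 → 33*x*y + 235/2*x - 1/8*y**4 - 961/80*y**3 - 4403/80*y**2
  leading term x*y: subtract (-33/8*y)·f_1 from 33*x*y + 235/2*x - 1/8*y**4 - 961/80*y**3 - 4403/80*y**2 → 235/2*x - 1/8*y**4 + 2339/80*y**3 - 4073/80*y**2 - 7821/8*y
  leading term x: subtract (-235/16)·f_1 from 235/2*x - 1/8*y**4 + 2339/80*y**3 - 4073/80*y**2 - 7821/8*y → -1/8*y**4 + 2339/80*y**3 + 7677/80*y**2 - 15407/16*y - 55695/16
  leading term y**4: subtract (1/10*y)·h_4 from -1/8*y**4 + 2339/80*y**3 + 7677/80*y**2 - 15407/16*y - 55695/16 → 237/8*y**3 + 7347/80*y**2 - 7821/8*y - 55695/16
  leading term y**3: subtract (-237/10)·h_4 from 237/8*y**3 + 7347/80*y**2 - 7821/8*y - 55695/16 → 0
  remainder 0.

S(f_3,h_4): leading monomials are coprime, so the S-polynomial reduces to 0 (Buchberger's first criterion).
S(f_1,h_5): leading monomials are coprime, so the S-polynomial reduces to 0 (Buchberger's first criterion).
S(f_2,h_5): lcm = x*y**2. S = 73/10*x*y + 93/2*x - 12*y**2 - 58*y.
  leading term x*y: subtract (-73/80*y)·f_1 from 73/10*x*y + 93/2*x - 12*y**2 - 58*y → 93/2*x + 73/8*y**3 - 887/80*y**2 - 21941/80*y
  leading term x: subtract (-93/16)·f_1 from 93/2*x + 73/8*y**3 - 887/80*y**2 - 21941/80*y → 73/8*y**3 + 3763/80*y**2 - 5369/20*y - 22041/16
  leading term y**3: subtract (-73/10)·h_4 from 73/8*y**3 + 3763/80*y**2 - 5369/20*y - 22041/16 → 75/4*y**2 + 1307/40*y - 2443/8
  leading term y**2: subtract (15/2)·h_5 from 75/4*y**2 + 1307/40*y - 2443/8 → 1133/10*y + 1133/2
  leading term y: subtract (-1)·h_6 from 1133/10*y + 1133/2 → 0
  remainder 0.

S(f_3,h_5): leading monomials are coprime, so the S-polynomial reduces to 0 (Buchberger's first criterion).
S(h_4,h_5): lcm = y**3. S = 37/5*y**2 + 27/2*y - 235/2.
  leading term y**2: subtract (74/25)·h_5 from 37/5*y**2 + 27/2*y - 235/2 → 1133/25*y + 1133/5
  leading term y: subtract (-2/5)·h_6 from 1133/25*y + 1133/5 → 0
  remainder 0.

S(f_1,h_6): leading monomials are coprime, so the S-polynomial reduces to 0 (Buchberger's first criterion).
S(f_2,h_6): lcm = x*y. S = -2*x - 12*y - 58.
  leading term x: subtract (1/4)·f_1 from -2*x - 12*y - 58 → -5/2*y**2 - 49/4*y + 5/4
  leading term y**2: subtract (-1)·h_5 from -5/2*y**2 - 49/4*y + 5/4 → -23*y - 115
  leading term y: subtract (230/1133)·h_6 from -23*y - 115 → 0
  remainder 0.

S(f_3,h_6): leading monomials are coprime, so the S-polynomial reduces to 0 (Buchberger's first criterion).
S(h_4,h_6): lcm = y**3. S = -19/10*y**2 - 33*y - 235/2.
  leading term y**2: subtract (-19/25)·h_5 from -19/10*y**2 - 33*y - 235/2 → -4117/100*y - 4117/20
  leading term y: subtract (4117/11330)·h_6 from -4117/100*y - 4117/20 → 0
  remainder 0.

S(h_5,h_6): lcm = y**2. S = -93/10*y - 93/2.
  leading term y: subtract (93/1133)·h_6 from -93/10*y - 93/2 → 0
  remainder 0.

Every S-polynomial of the final basis reduces to 0, so we have a Gröbner basis.
Inter-reduce: drop elements whose leading term is divisible by another's, tail-reduce, and make monic.
Reduced Gröbner basis: {x - 1, y + 5}.

Elimination: the polynomial y + 5 lies in the elimination ideal for y, so y ∈ {-5}. For each such y, the remaining basis elements (now univariate) give the rest of the solution.
  y = -5: the earlier basis element becomes x - 1 = 0, giving x = 1 — point (1, -5).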